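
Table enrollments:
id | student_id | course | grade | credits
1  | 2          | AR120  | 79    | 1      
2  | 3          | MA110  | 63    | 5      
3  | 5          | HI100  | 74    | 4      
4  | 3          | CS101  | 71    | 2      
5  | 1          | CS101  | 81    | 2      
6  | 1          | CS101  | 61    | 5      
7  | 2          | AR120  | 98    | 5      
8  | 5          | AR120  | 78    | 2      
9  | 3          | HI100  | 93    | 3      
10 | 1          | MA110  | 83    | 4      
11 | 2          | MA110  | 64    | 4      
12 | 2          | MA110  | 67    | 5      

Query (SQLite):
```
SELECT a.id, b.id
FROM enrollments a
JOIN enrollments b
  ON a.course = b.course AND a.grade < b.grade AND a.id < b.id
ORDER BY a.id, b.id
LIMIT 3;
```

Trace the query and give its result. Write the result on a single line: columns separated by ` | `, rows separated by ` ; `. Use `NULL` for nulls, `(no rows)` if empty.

1 | 7 ; 2 | 10 ; 2 | 11

Pairs (a,b) with same course, a.grade < b.grade, a.id < b.id.
course groups: AR120:{1,7,8} CS101:{4,5,6} HI100:{3,9} MA110:{2,10,11,12}
Ordered by (a.id, b.id); first 3.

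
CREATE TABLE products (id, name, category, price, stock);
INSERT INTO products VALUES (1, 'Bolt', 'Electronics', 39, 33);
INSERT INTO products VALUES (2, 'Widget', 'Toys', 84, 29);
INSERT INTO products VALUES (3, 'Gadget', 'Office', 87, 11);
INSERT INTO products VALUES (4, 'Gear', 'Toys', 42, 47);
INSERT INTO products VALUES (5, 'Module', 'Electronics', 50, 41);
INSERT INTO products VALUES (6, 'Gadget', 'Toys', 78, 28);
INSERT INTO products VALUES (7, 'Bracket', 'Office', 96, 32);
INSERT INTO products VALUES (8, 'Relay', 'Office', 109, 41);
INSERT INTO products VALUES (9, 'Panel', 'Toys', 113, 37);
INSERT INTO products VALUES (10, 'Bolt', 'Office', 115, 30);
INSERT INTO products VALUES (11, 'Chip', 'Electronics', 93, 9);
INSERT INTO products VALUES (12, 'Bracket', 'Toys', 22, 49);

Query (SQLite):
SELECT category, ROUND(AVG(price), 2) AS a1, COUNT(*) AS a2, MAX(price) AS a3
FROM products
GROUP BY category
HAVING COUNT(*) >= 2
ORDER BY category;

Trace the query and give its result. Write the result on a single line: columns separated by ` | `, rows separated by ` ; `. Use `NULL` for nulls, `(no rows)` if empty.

Electronics | 60.67 | 3 | 93 ; Office | 101.75 | 4 | 115 ; Toys | 67.8 | 5 | 113

Group products by category.
Per group compute: ROUND(AVG(price), 2), COUNT(*), MAX(price).
HAVING: drop groups with fewer than 2 rows.
  Electronics: ids {1, 5, 11} → ROUND(AVG(price), 2)=60.67, COUNT(*)=3, MAX(price)=93
  Office: ids {3, 7, 8, 10} → ROUND(AVG(price), 2)=101.75, COUNT(*)=4, MAX(price)=115
  Toys: ids {2, 4, 6, 9, 12} → ROUND(AVG(price), 2)=67.8, COUNT(*)=5, MAX(price)=113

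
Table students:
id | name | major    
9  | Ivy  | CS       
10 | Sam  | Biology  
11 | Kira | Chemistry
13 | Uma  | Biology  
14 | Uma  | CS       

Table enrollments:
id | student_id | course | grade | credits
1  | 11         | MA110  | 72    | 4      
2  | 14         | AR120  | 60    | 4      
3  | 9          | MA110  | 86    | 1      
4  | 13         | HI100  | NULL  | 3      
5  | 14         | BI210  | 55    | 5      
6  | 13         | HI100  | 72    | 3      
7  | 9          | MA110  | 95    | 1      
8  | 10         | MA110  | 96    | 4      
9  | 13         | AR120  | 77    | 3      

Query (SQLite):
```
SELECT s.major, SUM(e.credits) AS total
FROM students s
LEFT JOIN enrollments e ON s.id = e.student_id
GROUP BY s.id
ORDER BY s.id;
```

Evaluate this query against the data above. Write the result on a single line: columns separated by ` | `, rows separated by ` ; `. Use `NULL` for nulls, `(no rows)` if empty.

CS | 2 ; Biology | 4 ; Chemistry | 4 ; Biology | 9 ; CS | 9

LEFT JOIN keeps every students row; unmatched ones get NULL for enrollments columns.
Group by students.id and compute SUM(e.credits). SUM over an all-NULL group is NULL.
  9: ids {3, 7} → SUM(e.credits)=2
  10: ids {8} → SUM(e.credits)=4
  11: ids {1} → SUM(e.credits)=4
  13: ids {4, 6, 9} → SUM(e.credits)=9
  14: ids {2, 5} → SUM(e.credits)=9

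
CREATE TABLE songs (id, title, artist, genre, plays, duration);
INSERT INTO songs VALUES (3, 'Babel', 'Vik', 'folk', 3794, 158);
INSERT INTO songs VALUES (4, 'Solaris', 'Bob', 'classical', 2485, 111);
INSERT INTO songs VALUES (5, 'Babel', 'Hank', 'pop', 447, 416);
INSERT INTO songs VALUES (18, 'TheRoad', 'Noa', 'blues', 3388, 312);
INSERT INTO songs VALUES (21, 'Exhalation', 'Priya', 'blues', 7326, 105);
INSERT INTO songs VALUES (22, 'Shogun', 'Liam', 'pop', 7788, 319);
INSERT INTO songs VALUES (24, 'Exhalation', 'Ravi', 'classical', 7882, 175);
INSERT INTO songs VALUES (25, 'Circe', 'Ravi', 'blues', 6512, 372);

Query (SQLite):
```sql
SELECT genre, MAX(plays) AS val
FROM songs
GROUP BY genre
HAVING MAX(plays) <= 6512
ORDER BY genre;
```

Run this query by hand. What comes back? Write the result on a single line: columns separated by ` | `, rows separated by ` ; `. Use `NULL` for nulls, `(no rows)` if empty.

Partition songs by genre; compute MAX(plays) within each group.
HAVING: keep groups where MAX(plays) <= 6512.
  blues: ids {18, 21, 25} → MAX(plays)=7326
  classical: ids {4, 24} → MAX(plays)=7882
  folk: ids {3} → MAX(plays)=3794
  pop: ids {5, 22} → MAX(plays)=7788

folk | 3794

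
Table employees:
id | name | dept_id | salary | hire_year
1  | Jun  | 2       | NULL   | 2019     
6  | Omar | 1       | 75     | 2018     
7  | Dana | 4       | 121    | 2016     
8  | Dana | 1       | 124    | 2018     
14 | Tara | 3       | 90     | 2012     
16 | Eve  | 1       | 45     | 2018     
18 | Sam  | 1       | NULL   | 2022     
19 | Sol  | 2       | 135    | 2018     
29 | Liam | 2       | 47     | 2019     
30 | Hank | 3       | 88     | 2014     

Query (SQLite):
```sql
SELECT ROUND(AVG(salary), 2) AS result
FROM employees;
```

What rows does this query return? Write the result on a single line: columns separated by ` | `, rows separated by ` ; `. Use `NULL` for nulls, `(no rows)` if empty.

All salary values: [NULL, 75, 121, 124, 90, 45, NULL, 135, 47, 88].
AVG = 725 / 8 (rounded to 2 dp).

90.63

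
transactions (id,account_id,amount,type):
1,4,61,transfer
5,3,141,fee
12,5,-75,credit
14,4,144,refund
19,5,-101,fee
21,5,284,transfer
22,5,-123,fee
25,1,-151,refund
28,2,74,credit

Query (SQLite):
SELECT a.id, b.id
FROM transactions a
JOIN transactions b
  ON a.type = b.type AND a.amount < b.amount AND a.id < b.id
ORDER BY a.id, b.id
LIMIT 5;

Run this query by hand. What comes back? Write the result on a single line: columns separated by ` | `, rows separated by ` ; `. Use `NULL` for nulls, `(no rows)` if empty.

1 | 21 ; 12 | 28

Pairs (a,b) with same type, a.amount < b.amount, a.id < b.id.
type groups: credit:{12,28} fee:{5,19,22} refund:{14,25} transfer:{1,21}
Ordered by (a.id, b.id); first 5.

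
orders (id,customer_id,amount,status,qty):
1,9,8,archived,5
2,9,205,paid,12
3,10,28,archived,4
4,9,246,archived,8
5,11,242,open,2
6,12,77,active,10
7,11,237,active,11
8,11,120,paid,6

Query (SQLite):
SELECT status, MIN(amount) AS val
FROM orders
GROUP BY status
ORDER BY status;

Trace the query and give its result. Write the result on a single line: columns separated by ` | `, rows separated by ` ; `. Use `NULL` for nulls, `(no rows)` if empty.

Partition orders by status; compute MIN(amount) within each group.
  active: ids {6, 7} → MIN(amount)=77
  archived: ids {1, 3, 4} → MIN(amount)=8
  open: ids {5} → MIN(amount)=242
  paid: ids {2, 8} → MIN(amount)=120

active | 77 ; archived | 8 ; open | 242 ; paid | 120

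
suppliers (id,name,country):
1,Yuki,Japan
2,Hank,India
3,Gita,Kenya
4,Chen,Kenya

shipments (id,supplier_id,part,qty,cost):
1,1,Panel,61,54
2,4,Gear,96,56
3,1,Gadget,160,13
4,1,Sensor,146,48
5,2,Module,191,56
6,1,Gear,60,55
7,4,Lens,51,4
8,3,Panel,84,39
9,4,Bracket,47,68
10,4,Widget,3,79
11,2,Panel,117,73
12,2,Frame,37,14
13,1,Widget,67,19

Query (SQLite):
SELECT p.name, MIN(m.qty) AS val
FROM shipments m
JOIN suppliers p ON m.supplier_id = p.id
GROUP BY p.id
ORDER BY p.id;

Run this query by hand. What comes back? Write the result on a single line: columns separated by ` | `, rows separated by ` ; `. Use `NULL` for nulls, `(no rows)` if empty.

Yuki | 60 ; Hank | 37 ; Gita | 84 ; Chen | 3

Join each shipments row to its suppliers via supplier_id.
Group joined rows by suppliers.id; compute MIN(m.qty) per group.
  1: ids {1, 3, 4, 6, 13} → MIN(m.qty)=60
  2: ids {5, 11, 12} → MIN(m.qty)=37
  3: ids {8} → MIN(m.qty)=84
  4: ids {2, 7, 9, 10} → MIN(m.qty)=3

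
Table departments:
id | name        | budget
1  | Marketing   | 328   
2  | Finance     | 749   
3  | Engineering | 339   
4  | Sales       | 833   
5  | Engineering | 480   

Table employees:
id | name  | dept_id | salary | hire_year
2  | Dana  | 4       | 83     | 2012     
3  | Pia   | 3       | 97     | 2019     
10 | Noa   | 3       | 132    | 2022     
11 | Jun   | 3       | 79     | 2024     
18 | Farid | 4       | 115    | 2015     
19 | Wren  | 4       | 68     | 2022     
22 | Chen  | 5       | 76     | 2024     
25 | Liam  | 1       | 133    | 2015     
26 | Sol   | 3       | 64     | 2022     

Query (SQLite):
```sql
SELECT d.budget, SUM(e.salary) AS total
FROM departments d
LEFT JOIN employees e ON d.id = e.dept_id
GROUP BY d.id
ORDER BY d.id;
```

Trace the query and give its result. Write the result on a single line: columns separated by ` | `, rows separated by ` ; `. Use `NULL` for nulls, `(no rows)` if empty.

328 | 133 ; 749 | NULL ; 339 | 372 ; 833 | 266 ; 480 | 76

LEFT JOIN keeps every departments row; unmatched ones get NULL for employees columns.
Group by departments.id and compute SUM(e.salary). SUM over an all-NULL group is NULL.
  1: ids {25} → SUM(e.salary)=133
  2: ids {—} → SUM(e.salary)=NULL
  3: ids {3, 10, 11, 26} → SUM(e.salary)=372
  4: ids {2, 18, 19} → SUM(e.salary)=266
  5: ids {22} → SUM(e.salary)=76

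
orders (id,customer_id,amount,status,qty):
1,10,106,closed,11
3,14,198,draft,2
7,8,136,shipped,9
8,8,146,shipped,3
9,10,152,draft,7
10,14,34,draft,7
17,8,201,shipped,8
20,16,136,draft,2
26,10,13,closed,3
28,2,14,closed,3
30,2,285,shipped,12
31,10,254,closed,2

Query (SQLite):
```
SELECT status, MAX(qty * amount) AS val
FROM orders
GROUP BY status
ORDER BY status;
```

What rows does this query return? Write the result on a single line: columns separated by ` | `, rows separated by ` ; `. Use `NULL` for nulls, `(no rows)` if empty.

closed | 1166 ; draft | 1064 ; shipped | 3420

For each row compute qty * amount.
Group by status; take MAX of the expression per group.
  closed: ids {1, 26, 28, 31} → MAX(qty * amount)=1166
  draft: ids {3, 9, 10, 20} → MAX(qty * amount)=1064
  shipped: ids {7, 8, 17, 30} → MAX(qty * amount)=3420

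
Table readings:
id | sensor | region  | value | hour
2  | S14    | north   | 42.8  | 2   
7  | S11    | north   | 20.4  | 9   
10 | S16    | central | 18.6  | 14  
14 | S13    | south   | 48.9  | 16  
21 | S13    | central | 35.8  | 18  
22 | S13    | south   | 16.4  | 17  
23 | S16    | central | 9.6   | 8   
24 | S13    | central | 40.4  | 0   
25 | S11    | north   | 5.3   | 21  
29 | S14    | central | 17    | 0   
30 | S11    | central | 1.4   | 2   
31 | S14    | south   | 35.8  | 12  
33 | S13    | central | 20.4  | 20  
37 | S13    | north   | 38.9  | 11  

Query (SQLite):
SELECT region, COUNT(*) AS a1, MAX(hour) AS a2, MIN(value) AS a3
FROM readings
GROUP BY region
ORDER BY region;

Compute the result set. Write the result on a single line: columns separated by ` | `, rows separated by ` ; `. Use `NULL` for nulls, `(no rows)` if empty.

Group readings by region.
Per group compute: COUNT(*), MAX(hour), MIN(value).
  central: ids {10, 21, 23, 24, 29, 30, 33} → COUNT(*)=7, MAX(hour)=20, MIN(value)=1.4
  north: ids {2, 7, 25, 37} → COUNT(*)=4, MAX(hour)=21, MIN(value)=5.3
  south: ids {14, 22, 31} → COUNT(*)=3, MAX(hour)=17, MIN(value)=16.4

central | 7 | 20 | 1.4 ; north | 4 | 21 | 5.3 ; south | 3 | 17 | 16.4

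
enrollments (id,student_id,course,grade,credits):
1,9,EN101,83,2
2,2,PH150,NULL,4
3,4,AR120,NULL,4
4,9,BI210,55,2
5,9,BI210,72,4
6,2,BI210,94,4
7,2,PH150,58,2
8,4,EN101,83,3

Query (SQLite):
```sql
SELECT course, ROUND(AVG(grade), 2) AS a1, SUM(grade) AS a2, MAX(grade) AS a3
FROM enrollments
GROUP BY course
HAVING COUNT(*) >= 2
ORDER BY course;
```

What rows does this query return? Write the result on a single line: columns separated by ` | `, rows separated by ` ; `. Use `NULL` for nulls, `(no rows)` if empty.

Group enrollments by course.
Per group compute: ROUND(AVG(grade), 2), SUM(grade), MAX(grade).
HAVING: drop groups with fewer than 2 rows.
  AR120: ids {3} → ROUND(AVG(grade), 2)=NULL, SUM(grade)=NULL, MAX(grade)=NULL
  BI210: ids {4, 5, 6} → ROUND(AVG(grade), 2)=73.67, SUM(grade)=221, MAX(grade)=94
  EN101: ids {1, 8} → ROUND(AVG(grade), 2)=83, SUM(grade)=166, MAX(grade)=83
  PH150: ids {2, 7} → ROUND(AVG(grade), 2)=58, SUM(grade)=58, MAX(grade)=58

BI210 | 73.67 | 221 | 94 ; EN101 | 83 | 166 | 83 ; PH150 | 58 | 58 | 58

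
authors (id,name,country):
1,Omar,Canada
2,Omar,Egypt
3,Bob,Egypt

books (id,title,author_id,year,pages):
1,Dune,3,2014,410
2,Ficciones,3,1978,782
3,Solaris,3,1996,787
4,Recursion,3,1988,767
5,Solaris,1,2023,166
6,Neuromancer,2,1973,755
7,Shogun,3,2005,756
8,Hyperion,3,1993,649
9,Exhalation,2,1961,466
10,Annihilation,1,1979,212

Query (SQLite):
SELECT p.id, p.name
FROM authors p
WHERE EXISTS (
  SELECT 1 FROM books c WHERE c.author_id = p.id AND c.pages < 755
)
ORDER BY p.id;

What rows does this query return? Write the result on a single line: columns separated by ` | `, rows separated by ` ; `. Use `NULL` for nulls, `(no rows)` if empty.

1 | Omar ; 2 | Omar ; 3 | Bob

For each authors row, check whether any books with matching author_id has pages < 755.
Keep rows where that is true.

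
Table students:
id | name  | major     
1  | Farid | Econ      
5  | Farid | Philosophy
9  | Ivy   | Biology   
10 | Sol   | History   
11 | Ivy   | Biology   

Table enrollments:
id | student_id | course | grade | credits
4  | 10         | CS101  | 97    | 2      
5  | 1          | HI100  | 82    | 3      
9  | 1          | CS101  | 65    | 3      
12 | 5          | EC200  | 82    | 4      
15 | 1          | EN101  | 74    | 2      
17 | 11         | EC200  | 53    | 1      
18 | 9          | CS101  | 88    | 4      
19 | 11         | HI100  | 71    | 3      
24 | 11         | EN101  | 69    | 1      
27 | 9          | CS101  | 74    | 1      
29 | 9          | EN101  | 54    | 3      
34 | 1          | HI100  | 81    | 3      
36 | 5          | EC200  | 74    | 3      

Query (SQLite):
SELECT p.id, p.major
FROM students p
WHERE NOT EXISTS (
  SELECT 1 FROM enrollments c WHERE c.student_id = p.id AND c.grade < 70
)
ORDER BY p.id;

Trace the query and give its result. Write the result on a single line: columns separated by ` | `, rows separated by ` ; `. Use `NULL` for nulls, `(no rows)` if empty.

5 | Philosophy ; 10 | History

For each students row, check whether any enrollments with matching student_id has grade < 70.
Keep rows where that is false.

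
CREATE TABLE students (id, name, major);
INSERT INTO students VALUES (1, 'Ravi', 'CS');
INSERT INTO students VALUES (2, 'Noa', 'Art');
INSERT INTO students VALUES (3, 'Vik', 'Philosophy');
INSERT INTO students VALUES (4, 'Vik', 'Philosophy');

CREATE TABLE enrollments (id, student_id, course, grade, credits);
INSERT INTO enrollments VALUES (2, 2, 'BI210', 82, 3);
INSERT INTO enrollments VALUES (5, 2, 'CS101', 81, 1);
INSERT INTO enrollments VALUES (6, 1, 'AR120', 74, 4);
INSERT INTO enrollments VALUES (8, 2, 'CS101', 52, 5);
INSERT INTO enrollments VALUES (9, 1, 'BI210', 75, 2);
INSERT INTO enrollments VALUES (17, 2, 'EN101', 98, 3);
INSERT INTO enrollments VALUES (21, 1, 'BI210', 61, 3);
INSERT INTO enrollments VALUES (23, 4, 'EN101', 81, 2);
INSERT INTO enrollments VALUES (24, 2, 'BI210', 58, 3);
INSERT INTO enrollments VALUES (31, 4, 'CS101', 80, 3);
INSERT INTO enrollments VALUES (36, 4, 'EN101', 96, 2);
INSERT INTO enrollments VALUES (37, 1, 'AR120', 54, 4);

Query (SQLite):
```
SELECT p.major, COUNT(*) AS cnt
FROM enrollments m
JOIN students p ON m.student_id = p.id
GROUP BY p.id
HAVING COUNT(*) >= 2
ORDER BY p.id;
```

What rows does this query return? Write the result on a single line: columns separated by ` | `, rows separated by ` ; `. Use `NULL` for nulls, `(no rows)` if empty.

CS | 4 ; Art | 5 ; Philosophy | 3

Join each enrollments row to its students via student_id.
Group joined rows by students.id; compute COUNT(*) per group.
HAVING: keep groups with count ≥ 2.
  1: ids {6, 9, 21, 37} → COUNT(*)=4
  2: ids {2, 5, 8, 17, 24} → COUNT(*)=5
  4: ids {23, 31, 36} → COUNT(*)=3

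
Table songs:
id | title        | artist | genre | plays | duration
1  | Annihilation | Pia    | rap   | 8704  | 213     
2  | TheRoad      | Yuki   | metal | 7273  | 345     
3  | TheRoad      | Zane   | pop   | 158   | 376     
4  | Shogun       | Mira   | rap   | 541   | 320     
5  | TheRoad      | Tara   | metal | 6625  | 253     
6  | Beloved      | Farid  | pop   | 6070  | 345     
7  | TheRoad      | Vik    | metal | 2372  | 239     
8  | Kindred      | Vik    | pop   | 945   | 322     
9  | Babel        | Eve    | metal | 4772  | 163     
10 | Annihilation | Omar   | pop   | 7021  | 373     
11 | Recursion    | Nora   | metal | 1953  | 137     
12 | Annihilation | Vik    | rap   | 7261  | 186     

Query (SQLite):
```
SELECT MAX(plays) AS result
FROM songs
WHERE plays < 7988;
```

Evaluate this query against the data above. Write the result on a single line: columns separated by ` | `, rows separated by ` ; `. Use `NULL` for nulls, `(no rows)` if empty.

Rows where plays < 7988 → plays values: [7273, 158, 541, 6625, 6070, 2372, 945, 4772, 7021, 1953, 7261].
MAX of non-NULL values = 7273.

7273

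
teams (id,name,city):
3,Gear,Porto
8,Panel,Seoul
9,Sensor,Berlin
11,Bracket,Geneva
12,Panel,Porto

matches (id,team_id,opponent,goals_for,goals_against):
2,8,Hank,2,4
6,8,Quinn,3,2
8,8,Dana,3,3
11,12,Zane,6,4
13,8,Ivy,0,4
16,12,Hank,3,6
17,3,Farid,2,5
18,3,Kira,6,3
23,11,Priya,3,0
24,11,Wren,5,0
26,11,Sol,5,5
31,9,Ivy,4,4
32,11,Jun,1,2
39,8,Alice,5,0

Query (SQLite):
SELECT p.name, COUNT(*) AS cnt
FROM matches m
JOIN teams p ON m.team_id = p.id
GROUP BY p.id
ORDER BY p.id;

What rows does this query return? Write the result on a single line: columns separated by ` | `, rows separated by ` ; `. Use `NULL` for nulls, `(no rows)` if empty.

Join each matches row to its teams via team_id.
Group joined rows by teams.id; compute COUNT(*) per group.
  3: ids {17, 18} → COUNT(*)=2
  8: ids {2, 6, 8, 13, 39} → COUNT(*)=5
  9: ids {31} → COUNT(*)=1
  11: ids {23, 24, 26, 32} → COUNT(*)=4
  12: ids {11, 16} → COUNT(*)=2

Gear | 2 ; Panel | 5 ; Sensor | 1 ; Bracket | 4 ; Panel | 2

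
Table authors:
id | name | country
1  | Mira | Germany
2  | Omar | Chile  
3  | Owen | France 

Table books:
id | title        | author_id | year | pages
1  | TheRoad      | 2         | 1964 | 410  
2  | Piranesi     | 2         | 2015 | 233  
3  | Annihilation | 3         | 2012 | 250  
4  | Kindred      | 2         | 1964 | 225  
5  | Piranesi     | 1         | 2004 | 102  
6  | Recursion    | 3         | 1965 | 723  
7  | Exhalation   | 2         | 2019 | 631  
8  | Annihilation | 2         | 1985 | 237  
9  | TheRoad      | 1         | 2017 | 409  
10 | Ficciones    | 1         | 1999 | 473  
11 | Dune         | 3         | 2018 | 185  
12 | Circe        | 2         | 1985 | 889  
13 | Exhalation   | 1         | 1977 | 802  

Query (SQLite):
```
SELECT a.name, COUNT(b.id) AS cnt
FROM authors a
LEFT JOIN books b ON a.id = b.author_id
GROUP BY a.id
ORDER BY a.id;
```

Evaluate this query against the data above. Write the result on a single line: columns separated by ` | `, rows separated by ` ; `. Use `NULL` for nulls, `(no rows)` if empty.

Mira | 4 ; Omar | 6 ; Owen | 3

LEFT JOIN keeps every authors row; unmatched ones get NULL for books columns.
Group by authors.id and compute COUNT(b.id). COUNT(col) of an all-NULL group is 0.
  1: ids {5, 9, 10, 13} → COUNT(b.id)=4
  2: ids {1, 2, 4, 7, 8, 12} → COUNT(b.id)=6
  3: ids {3, 6, 11} → COUNT(b.id)=3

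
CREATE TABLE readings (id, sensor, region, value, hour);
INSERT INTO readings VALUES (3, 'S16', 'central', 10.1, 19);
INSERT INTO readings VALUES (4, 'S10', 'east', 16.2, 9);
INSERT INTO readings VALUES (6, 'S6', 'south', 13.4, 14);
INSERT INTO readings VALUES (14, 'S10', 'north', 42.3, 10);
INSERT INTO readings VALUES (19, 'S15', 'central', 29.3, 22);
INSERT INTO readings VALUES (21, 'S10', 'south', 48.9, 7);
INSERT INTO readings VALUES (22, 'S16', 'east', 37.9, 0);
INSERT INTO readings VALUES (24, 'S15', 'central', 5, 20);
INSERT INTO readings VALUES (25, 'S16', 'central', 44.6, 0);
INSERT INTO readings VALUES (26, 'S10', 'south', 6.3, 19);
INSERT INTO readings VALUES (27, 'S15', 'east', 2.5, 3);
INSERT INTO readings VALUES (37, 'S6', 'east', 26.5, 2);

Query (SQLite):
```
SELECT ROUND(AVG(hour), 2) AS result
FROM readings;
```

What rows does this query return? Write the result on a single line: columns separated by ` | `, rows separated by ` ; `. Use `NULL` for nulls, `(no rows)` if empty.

All hour values: [19, 9, 14, 10, 22, 7, 0, 20, 0, 19, 3, 2].
AVG = 125 / 12 (rounded to 2 dp).

10.42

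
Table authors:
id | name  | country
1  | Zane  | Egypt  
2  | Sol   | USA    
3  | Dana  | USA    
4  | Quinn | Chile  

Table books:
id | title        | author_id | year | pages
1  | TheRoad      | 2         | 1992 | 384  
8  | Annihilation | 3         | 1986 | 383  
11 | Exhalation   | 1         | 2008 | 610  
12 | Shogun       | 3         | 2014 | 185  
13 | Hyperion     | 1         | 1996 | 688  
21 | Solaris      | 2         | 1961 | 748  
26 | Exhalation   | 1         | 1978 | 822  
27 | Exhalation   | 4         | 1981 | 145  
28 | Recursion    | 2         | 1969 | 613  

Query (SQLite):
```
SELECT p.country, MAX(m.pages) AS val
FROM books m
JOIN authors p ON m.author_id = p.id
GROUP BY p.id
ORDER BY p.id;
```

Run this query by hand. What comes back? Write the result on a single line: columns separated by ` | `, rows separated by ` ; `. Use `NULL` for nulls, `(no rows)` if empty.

Egypt | 822 ; USA | 748 ; USA | 383 ; Chile | 145

Join each books row to its authors via author_id.
Group joined rows by authors.id; compute MAX(m.pages) per group.
  1: ids {11, 13, 26} → MAX(m.pages)=822
  2: ids {1, 21, 28} → MAX(m.pages)=748
  3: ids {8, 12} → MAX(m.pages)=383
  4: ids {27} → MAX(m.pages)=145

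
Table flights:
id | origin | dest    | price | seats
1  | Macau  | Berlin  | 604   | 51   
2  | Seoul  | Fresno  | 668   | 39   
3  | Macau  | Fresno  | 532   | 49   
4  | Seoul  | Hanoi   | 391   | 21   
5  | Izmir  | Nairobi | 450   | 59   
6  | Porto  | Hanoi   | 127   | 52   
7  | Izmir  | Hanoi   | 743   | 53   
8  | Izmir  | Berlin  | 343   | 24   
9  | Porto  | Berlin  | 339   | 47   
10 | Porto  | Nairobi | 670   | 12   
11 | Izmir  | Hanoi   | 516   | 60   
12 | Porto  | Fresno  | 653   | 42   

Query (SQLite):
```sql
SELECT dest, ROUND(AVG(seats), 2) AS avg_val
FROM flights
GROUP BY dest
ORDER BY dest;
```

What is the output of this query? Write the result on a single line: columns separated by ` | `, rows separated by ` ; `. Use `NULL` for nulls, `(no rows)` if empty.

Partition flights by dest; compute ROUND(AVG(seats), 2) within each group.
  Berlin: ids {1, 8, 9} → ROUND(AVG(seats), 2)=40.67
  Fresno: ids {2, 3, 12} → ROUND(AVG(seats), 2)=43.33
  Hanoi: ids {4, 6, 7, 11} → ROUND(AVG(seats), 2)=46.5
  Nairobi: ids {5, 10} → ROUND(AVG(seats), 2)=35.5

Berlin | 40.67 ; Fresno | 43.33 ; Hanoi | 46.5 ; Nairobi | 35.5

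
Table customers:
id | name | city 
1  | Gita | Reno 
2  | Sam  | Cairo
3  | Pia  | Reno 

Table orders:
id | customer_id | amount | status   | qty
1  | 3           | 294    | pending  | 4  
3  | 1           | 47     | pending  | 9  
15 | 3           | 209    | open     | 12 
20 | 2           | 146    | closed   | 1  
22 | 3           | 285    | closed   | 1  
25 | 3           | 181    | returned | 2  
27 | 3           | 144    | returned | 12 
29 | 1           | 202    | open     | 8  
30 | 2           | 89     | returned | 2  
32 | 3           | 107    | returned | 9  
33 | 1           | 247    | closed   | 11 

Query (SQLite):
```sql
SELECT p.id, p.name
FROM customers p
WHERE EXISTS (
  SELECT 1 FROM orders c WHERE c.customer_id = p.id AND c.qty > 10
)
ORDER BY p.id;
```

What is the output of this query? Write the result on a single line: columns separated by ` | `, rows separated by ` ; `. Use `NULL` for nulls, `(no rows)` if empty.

For each customers row, check whether any orders with matching customer_id has qty > 10.
Keep rows where that is true.

1 | Gita ; 3 | Pia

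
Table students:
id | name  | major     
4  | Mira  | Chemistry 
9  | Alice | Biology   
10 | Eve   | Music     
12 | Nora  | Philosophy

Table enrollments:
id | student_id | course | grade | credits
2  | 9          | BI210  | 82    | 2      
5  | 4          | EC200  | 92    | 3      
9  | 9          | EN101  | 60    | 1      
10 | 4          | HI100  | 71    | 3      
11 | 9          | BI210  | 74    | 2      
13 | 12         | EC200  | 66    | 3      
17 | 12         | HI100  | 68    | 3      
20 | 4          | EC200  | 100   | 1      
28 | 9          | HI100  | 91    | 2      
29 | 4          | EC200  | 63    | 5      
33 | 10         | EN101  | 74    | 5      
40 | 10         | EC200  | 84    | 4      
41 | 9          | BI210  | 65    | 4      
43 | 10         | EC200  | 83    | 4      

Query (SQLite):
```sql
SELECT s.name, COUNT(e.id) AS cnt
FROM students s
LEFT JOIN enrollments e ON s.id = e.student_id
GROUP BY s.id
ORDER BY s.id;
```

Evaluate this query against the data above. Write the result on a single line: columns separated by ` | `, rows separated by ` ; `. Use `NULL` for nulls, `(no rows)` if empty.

LEFT JOIN keeps every students row; unmatched ones get NULL for enrollments columns.
Group by students.id and compute COUNT(e.id). COUNT(col) of an all-NULL group is 0.
  4: ids {5, 10, 20, 29} → COUNT(e.id)=4
  9: ids {2, 9, 11, 28, 41} → COUNT(e.id)=5
  10: ids {33, 40, 43} → COUNT(e.id)=3
  12: ids {13, 17} → COUNT(e.id)=2

Mira | 4 ; Alice | 5 ; Eve | 3 ; Nora | 2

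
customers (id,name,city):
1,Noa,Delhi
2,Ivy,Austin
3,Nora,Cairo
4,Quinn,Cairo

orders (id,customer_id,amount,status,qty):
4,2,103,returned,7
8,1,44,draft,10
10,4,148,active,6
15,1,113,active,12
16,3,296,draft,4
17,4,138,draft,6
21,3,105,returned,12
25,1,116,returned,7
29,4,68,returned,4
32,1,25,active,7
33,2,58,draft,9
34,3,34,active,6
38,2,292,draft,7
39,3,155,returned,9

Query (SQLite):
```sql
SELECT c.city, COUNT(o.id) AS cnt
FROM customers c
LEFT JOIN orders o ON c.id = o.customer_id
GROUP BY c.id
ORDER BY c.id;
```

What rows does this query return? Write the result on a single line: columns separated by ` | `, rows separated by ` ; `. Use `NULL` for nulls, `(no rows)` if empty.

LEFT JOIN keeps every customers row; unmatched ones get NULL for orders columns.
Group by customers.id and compute COUNT(o.id). COUNT(col) of an all-NULL group is 0.
  1: ids {8, 15, 25, 32} → COUNT(o.id)=4
  2: ids {4, 33, 38} → COUNT(o.id)=3
  3: ids {16, 21, 34, 39} → COUNT(o.id)=4
  4: ids {10, 17, 29} → COUNT(o.id)=3

Delhi | 4 ; Austin | 3 ; Cairo | 4 ; Cairo | 3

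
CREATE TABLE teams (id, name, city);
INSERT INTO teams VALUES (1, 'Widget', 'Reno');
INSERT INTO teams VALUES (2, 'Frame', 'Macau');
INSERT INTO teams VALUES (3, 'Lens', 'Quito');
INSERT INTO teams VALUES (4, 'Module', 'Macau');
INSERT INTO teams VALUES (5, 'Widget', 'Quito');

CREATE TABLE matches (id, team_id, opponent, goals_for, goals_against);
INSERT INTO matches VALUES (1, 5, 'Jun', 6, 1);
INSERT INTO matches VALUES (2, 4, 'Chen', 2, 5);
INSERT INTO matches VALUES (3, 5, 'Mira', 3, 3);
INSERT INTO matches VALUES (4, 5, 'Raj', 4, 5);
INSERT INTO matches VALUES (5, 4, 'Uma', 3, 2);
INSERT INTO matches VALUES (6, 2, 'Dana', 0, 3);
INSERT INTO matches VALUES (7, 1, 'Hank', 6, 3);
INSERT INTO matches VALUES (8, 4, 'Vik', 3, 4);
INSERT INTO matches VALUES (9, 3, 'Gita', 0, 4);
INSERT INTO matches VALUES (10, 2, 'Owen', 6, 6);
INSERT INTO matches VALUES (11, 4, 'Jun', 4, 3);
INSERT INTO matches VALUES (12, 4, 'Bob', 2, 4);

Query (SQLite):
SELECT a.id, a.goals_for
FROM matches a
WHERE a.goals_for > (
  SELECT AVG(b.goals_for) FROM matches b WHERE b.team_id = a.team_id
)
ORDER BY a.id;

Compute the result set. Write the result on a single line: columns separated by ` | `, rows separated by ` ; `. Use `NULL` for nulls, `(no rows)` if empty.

For each matches row a, compute AVG(goals_for) over rows sharing a.team_id.
Keep row a if a.goals_for > that per-group AVG.
  team_id=1: AVG(goals_for) = 6.0
  team_id=2: AVG(goals_for) = 3.0
  team_id=3: AVG(goals_for) = 0.0
  team_id=4: AVG(goals_for) = 2.8
  team_id=5: AVG(goals_for) = 4.333333

1 | 6 ; 5 | 3 ; 8 | 3 ; 10 | 6 ; 11 | 4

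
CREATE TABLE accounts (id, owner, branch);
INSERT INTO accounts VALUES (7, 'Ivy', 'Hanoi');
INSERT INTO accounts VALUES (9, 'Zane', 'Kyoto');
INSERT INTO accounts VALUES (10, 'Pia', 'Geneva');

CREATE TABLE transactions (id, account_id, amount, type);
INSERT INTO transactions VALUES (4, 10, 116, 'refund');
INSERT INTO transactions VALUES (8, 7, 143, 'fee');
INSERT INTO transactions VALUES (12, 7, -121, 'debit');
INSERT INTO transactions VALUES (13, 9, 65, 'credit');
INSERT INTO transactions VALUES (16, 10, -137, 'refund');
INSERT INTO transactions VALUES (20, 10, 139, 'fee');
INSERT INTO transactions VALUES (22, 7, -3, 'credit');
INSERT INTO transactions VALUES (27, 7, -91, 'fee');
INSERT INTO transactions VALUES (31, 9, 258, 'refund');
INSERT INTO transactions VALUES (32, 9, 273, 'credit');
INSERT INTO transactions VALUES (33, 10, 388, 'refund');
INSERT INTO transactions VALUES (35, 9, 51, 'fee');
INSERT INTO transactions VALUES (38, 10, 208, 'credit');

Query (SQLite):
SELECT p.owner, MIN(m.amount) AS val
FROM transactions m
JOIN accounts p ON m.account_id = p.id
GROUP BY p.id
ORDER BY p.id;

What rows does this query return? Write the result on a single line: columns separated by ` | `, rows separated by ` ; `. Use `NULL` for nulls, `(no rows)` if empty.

Join each transactions row to its accounts via account_id.
Group joined rows by accounts.id; compute MIN(m.amount) per group.
  7: ids {8, 12, 22, 27} → MIN(m.amount)=-121
  9: ids {13, 31, 32, 35} → MIN(m.amount)=51
  10: ids {4, 16, 20, 33, 38} → MIN(m.amount)=-137

Ivy | -121 ; Zane | 51 ; Pia | -137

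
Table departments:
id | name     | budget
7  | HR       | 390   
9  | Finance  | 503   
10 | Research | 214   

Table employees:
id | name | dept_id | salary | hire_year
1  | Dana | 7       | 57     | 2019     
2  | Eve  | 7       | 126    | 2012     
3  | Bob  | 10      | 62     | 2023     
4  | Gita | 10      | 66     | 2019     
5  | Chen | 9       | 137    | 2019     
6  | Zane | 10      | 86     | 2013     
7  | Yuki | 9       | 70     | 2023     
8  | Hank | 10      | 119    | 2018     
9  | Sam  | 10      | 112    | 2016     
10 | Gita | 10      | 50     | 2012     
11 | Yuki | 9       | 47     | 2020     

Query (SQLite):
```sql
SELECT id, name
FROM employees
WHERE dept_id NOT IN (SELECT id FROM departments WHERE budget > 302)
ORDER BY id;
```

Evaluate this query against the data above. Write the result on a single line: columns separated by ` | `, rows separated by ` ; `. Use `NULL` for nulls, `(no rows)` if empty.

Inner query: departments.id where budget > 302.
Outer: keep employees rows whose dept_id is not in that set.
Inner query → {7, 9}

3 | Bob ; 4 | Gita ; 6 | Zane ; 8 | Hank ; 9 | Sam ; 10 | Gita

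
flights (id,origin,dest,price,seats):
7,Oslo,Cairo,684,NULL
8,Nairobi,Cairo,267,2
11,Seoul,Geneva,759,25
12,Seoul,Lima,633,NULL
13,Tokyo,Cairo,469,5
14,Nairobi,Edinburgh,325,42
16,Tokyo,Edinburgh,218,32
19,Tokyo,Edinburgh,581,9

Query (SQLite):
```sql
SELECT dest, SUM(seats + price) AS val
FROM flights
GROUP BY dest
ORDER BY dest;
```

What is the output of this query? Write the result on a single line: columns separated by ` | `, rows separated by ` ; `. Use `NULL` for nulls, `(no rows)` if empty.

Cairo | 743 ; Edinburgh | 1207 ; Geneva | 784 ; Lima | NULL

For each row compute seats + price.
Group by dest; take SUM of the expression per group.
  Cairo: ids {7, 8, 13} → SUM(seats + price)=743
  Edinburgh: ids {14, 16, 19} → SUM(seats + price)=1207
  Geneva: ids {11} → SUM(seats + price)=784
  Lima: ids {12} → SUM(seats + price)=NULL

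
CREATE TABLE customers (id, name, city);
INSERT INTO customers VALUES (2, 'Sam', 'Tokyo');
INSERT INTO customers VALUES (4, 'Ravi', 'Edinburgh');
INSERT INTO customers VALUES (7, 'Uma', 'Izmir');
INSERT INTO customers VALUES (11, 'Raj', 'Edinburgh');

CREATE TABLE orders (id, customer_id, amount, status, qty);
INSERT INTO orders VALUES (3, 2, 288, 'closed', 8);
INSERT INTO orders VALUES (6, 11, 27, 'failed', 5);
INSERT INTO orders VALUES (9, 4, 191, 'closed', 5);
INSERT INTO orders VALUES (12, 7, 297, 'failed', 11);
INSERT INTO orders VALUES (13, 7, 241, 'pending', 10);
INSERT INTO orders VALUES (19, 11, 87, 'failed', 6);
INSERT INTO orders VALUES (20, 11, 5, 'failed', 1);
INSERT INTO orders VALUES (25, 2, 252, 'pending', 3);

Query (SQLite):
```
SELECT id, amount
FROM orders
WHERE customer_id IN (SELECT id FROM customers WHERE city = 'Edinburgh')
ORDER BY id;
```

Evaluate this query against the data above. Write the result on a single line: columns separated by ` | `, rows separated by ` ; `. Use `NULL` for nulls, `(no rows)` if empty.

6 | 27 ; 9 | 191 ; 19 | 87 ; 20 | 5

Inner query: customers.id where city = 'Edinburgh'.
Outer: keep orders rows whose customer_id is in that set.
Inner query → {4, 11}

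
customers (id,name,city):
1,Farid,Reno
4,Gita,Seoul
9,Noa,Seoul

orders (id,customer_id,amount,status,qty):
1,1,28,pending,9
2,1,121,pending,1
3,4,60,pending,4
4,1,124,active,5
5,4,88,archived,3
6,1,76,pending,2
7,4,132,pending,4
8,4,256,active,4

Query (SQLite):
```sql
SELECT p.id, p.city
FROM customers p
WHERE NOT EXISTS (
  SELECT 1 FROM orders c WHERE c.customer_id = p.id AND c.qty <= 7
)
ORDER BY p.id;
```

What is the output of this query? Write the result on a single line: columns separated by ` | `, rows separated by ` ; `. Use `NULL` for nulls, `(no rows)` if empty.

9 | Seoul

For each customers row, check whether any orders with matching customer_id has qty <= 7.
Keep rows where that is false.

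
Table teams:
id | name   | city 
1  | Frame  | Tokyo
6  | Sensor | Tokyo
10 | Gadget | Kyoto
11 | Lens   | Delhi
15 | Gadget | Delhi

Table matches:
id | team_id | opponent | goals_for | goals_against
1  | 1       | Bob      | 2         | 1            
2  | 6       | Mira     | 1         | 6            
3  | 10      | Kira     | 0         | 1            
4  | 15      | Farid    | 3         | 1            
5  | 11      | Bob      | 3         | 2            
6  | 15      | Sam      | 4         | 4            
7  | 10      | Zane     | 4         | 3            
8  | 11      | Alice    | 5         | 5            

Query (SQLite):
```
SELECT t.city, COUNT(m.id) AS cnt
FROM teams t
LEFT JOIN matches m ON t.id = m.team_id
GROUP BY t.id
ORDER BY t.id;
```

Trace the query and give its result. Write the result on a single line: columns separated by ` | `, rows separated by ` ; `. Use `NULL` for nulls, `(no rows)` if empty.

LEFT JOIN keeps every teams row; unmatched ones get NULL for matches columns.
Group by teams.id and compute COUNT(m.id). COUNT(col) of an all-NULL group is 0.
  1: ids {1} → COUNT(m.id)=1
  6: ids {2} → COUNT(m.id)=1
  10: ids {3, 7} → COUNT(m.id)=2
  11: ids {5, 8} → COUNT(m.id)=2
  15: ids {4, 6} → COUNT(m.id)=2

Tokyo | 1 ; Tokyo | 1 ; Kyoto | 2 ; Delhi | 2 ; Delhi | 2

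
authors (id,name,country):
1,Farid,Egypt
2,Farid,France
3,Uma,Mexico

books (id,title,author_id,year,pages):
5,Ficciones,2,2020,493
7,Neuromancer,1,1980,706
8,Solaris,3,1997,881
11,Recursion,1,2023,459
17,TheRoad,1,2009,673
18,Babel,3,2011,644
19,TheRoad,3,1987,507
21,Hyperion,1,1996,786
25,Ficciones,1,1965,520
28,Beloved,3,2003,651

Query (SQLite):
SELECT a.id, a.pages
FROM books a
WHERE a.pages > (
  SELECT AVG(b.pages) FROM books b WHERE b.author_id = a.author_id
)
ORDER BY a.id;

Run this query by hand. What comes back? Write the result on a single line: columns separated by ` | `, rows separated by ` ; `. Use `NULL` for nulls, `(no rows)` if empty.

7 | 706 ; 8 | 881 ; 17 | 673 ; 21 | 786

For each books row a, compute AVG(pages) over rows sharing a.author_id.
Keep row a if a.pages > that per-group AVG.
  author_id=1: AVG(pages) = 628.8
  author_id=2: AVG(pages) = 493.0
  author_id=3: AVG(pages) = 670.75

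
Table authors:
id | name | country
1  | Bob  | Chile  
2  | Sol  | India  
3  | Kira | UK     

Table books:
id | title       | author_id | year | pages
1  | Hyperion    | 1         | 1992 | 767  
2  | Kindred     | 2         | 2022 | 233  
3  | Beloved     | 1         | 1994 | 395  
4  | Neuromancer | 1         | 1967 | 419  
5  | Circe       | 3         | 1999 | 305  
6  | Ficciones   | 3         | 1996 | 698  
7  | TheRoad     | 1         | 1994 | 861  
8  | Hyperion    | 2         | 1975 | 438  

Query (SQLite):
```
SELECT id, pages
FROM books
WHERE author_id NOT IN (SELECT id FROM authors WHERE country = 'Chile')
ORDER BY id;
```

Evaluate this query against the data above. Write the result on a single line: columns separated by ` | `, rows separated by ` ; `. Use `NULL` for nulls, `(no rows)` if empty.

2 | 233 ; 5 | 305 ; 6 | 698 ; 8 | 438

Inner query: authors.id where country = 'Chile'.
Outer: keep books rows whose author_id is not in that set.
Inner query → {1}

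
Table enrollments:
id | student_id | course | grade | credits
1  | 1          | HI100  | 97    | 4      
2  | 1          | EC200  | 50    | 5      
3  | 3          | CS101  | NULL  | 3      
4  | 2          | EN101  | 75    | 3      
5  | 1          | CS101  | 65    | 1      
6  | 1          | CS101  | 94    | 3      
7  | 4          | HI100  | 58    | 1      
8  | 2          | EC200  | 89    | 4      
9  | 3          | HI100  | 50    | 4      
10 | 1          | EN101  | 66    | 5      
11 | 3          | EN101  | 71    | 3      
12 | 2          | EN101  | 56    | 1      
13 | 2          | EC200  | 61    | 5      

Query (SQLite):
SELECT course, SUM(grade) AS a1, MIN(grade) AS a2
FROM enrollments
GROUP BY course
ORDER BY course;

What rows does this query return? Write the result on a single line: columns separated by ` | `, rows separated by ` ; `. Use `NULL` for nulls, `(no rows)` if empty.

Group enrollments by course.
Per group compute: SUM(grade), MIN(grade).
  CS101: ids {3, 5, 6} → SUM(grade)=159, MIN(grade)=65
  EC200: ids {2, 8, 13} → SUM(grade)=200, MIN(grade)=50
  EN101: ids {4, 10, 11, 12} → SUM(grade)=268, MIN(grade)=56
  HI100: ids {1, 7, 9} → SUM(grade)=205, MIN(grade)=50

CS101 | 159 | 65 ; EC200 | 200 | 50 ; EN101 | 268 | 56 ; HI100 | 205 | 50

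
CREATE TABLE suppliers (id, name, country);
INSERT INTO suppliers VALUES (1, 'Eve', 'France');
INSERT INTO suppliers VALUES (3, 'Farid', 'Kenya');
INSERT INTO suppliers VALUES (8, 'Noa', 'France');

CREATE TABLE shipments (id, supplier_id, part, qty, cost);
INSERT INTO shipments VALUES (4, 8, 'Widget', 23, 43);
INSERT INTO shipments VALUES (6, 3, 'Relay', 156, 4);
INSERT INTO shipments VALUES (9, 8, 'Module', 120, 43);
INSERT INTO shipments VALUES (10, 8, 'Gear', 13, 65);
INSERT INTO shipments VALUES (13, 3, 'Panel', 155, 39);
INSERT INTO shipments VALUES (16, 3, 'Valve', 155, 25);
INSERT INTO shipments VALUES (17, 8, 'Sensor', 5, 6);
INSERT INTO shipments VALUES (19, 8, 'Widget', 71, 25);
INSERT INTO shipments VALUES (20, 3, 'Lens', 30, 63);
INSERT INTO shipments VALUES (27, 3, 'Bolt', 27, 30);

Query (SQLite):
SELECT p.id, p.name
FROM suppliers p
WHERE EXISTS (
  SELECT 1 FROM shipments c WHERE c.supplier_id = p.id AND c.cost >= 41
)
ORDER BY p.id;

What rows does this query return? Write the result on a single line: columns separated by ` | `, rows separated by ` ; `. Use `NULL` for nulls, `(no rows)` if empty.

3 | Farid ; 8 | Noa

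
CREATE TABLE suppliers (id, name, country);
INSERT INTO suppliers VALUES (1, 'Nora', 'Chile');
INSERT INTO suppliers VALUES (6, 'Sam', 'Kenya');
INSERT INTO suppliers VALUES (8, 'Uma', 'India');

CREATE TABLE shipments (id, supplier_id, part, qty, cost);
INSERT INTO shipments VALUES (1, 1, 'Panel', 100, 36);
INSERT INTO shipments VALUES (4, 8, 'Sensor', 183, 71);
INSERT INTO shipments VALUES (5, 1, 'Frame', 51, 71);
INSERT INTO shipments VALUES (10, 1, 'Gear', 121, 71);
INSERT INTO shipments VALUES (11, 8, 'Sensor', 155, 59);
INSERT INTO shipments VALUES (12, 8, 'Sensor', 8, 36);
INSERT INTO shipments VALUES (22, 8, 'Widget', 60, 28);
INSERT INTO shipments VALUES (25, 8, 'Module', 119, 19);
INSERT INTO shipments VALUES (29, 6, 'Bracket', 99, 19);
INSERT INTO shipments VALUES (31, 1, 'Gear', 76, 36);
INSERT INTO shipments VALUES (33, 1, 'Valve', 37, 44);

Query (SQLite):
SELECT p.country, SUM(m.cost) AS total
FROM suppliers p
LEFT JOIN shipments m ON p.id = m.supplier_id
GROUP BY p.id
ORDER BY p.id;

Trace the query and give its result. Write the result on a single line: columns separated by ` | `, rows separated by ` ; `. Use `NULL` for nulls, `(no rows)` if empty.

Chile | 258 ; Kenya | 19 ; India | 213

LEFT JOIN keeps every suppliers row; unmatched ones get NULL for shipments columns.
Group by suppliers.id and compute SUM(m.cost). SUM over an all-NULL group is NULL.
  1: ids {1, 5, 10, 31, 33} → SUM(m.cost)=258
  6: ids {29} → SUM(m.cost)=19
  8: ids {4, 11, 12, 22, 25} → SUM(m.cost)=213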